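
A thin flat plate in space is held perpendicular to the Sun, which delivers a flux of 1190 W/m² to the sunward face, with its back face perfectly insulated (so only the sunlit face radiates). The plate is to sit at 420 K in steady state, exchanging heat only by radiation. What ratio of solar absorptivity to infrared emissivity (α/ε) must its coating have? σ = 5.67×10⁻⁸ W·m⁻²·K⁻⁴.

α/ε ≈ 1.48

Balance: αS·A = εσ·1A·T⁴ ⇒ α/ε = σT⁴/S.
α/ε = 5.67×10⁻⁸·(420)⁴/1190 = 5.67×10⁻⁸·3.112×10¹⁰/1190.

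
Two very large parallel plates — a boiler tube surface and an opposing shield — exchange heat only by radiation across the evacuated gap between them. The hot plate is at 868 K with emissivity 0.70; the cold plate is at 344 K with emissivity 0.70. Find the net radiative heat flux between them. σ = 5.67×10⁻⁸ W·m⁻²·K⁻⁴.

For two infinite grey parallel plates, q = σ(T₁⁴ − T₂⁴)/(1/ε₁ + 1/ε₂ − 1).
T₁⁴ − T₂⁴ = 5.676×10¹¹ − 1.400×10¹⁰ = 5.536×10¹¹ K⁴.
1/ε₁ + 1/ε₂ − 1 = 1.429 + 1.429 − 1 = 1.857.
q = 5.67×10⁻⁸ × 5.536×10¹¹ / 1.857.

q ≈ 16900 W/m²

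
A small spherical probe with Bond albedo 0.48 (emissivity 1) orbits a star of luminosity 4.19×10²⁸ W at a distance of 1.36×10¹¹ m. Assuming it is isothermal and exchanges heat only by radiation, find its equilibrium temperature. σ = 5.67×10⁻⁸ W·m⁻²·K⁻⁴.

First find the stellar flux at distance d: S = L/(4πd²) = 4.19×10²⁸/(4π·(1.36×10¹¹)²) = 1.803×10⁵ W/m².
For an isothermal sphere, absorbed (1−a)S·πr² = emitted σ·4πr²·T⁴, so T⁴ = (1−a)S/(4σ).
T⁴ = 0.520·1.803×10⁵/(4·5.67×10⁻⁸) = 4.133×10¹¹ K⁴.

T ≈ 802 K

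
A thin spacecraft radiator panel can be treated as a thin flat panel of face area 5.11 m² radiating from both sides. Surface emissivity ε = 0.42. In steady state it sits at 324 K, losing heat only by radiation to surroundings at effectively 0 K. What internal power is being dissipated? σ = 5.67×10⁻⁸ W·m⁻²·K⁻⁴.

Steady state: P = εσA T⁴.
A = 2·5.11 = 10.22 m²; T⁴ = (324)⁴ = 1.102×10¹⁰ K⁴.
P = 0.42 × 5.67×10⁻⁸ × 10.22 × 1.102×10¹⁰.

P ≈ 2680 W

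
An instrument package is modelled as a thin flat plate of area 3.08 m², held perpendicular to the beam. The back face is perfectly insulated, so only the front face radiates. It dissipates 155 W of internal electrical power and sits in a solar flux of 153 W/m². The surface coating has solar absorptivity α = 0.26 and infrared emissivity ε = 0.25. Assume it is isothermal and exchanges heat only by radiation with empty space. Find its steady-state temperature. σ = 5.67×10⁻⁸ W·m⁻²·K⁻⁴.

At steady state, absorbed solar power + internal power = radiated power.
Absorbed: α·S·A_cross = 0.26·153·3.080 = 122.5 W (cross-section A).
Total input = 122.5 + 155 = 277.5 W.
Radiated: εσ·A_surf·T⁴ with A_surf = A = 3.080 m².
T⁴ = 277.5/(0.25·5.67×10⁻⁸·3.080) = 6.357×10⁹ K⁴.

T ≈ 282 K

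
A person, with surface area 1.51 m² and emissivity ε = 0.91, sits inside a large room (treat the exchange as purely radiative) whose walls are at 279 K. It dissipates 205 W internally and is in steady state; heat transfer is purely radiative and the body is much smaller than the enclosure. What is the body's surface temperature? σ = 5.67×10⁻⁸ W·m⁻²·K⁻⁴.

T ≈ 305 K

For a small grey body in a large enclosure, net radiated power = εσA(T⁴ − T_w⁴).
Steady state: P = εσA(T⁴ − T_w⁴) with A = 1.51 m².
T⁴ = P/(εσA) + T_w⁴ = 205/(0.91·5.67×10⁻⁸·1.510) + (279)⁴
    = 2.631×10⁹ + 6.059×10⁹ = 8.690×10⁹ K⁴.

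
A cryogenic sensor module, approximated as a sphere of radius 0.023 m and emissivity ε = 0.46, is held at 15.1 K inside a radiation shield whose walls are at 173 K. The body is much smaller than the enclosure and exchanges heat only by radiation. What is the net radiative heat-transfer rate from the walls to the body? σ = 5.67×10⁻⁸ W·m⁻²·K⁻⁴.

P_net ≈ 0.155 W

For a small grey body in a large enclosure: P_net = εσA(T_body⁴ − T_wall⁴).
A = 4πr² = 0.006648 m²; T_body⁴ − T_wall⁴ = 51990 − 8.957×10⁸ = -8.957×10⁸ K⁴.
|P_net| = 0.46·5.67×10⁻⁸·0.006648·8.957×10⁸.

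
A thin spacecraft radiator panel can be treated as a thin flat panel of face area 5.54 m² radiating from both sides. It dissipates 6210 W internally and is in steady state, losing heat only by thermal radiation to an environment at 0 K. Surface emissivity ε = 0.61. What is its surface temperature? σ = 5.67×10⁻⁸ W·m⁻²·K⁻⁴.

T ≈ 357 K

Steady state: internal power = radiated power, P = εσA T⁴.
Radiating area A = 2·5.54 = 11.08 m².
T⁴ = P/(εσA) = 6210/(0.61·5.67×10⁻⁸·11.08) = 1.620×10¹⁰ K⁴.
T = (1.620×10¹⁰)^(1/4).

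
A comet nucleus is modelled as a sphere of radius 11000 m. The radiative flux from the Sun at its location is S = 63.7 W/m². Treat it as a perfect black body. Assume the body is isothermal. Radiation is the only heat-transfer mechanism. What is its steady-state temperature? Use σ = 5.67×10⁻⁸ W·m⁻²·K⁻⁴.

At equilibrium, absorbed power = emitted power.
Absorbing cross-section = πr² = 3.801×10⁸ m²; emitting surface = 4πr² = 1.521×10⁹ m² (ratio 4).
S·A_cross = εσ·A_surf·T⁴  ⇒  T⁴ = S/(4σ).
T⁴ = 1.00·63.7/(4·5.67×10⁻⁸) = 2.809×10⁸ K⁴.
T = (2.809×10⁸)^(1/4).

T ≈ 129 K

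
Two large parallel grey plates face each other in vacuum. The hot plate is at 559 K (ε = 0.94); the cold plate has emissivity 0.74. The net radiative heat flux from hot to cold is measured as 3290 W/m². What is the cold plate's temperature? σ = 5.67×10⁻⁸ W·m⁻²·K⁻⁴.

q = σ(T₁⁴ − T₂⁴)/(1/ε₁ + 1/ε₂ − 1); denominator = 1.415.
T₂⁴ = T₁⁴ − q·(1/ε₁+1/ε₂−1)/σ = 9.764×10¹⁰ − 3290·1.415/5.67×10⁻⁸
    = 1.553×10¹⁰ K⁴.

T₂ ≈ 353 K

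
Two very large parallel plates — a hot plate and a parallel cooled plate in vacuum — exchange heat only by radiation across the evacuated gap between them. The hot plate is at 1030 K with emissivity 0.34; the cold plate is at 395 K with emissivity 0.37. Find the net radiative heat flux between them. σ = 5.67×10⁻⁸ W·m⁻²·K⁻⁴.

For two infinite grey parallel plates, q = σ(T₁⁴ − T₂⁴)/(1/ε₁ + 1/ε₂ − 1).
T₁⁴ − T₂⁴ = 1.126×10¹² − 2.434×10¹⁰ = 1.101×10¹² K⁴.
1/ε₁ + 1/ε₂ − 1 = 2.941 + 2.703 − 1 = 4.644.
q = 5.67×10⁻⁸ × 1.101×10¹² / 4.644.

q ≈ 13400 W/m²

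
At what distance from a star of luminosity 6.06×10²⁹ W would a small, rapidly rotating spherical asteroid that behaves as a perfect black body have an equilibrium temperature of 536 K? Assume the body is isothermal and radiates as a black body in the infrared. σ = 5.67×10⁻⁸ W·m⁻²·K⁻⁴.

For an isothermal black-emitting sphere, (1−a)S·πr² = σ·4πr²·T⁴ ⇒ S = 4σT⁴/(1−a).
S = 4·5.67×10⁻⁸·(536)⁴/1.00 = 18720 W/m².
Flux falls as S = L/(4πd²), so d = √(L/(4πS)) = √(6.06×10²⁹/(4π·18720)).

d ≈ 1.61×10¹² m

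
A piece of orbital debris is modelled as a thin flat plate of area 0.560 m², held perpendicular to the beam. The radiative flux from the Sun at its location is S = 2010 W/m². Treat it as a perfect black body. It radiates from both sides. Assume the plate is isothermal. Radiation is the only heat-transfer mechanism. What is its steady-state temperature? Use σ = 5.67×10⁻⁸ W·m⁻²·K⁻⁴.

At equilibrium, absorbed power = emitted power.
Absorbing cross-section = A = 0.5600 m²; emitting surface = 2A = 1.120 m² (ratio 2).
S·A_cross = εσ·A_surf·T⁴  ⇒  T⁴ = S/(2σ).
T⁴ = 1.00·2010/(2·5.67×10⁻⁸) = 1.772×10¹⁰ K⁴.
T = (1.772×10¹⁰)^(1/4).

T ≈ 365 K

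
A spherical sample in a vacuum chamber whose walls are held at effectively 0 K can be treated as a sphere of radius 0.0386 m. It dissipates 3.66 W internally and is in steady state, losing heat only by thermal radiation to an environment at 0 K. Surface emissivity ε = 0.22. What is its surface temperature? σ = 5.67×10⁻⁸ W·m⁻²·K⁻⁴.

Steady state: internal power = radiated power, P = εσA T⁴.
Radiating area A = 4πr² = 0.01872 m².
T⁴ = P/(εσA) = 3.66/(0.22·5.67×10⁻⁸·0.01872) = 1.567×10¹⁰ K⁴.
T = (1.567×10¹⁰)^(1/4).

T ≈ 354 K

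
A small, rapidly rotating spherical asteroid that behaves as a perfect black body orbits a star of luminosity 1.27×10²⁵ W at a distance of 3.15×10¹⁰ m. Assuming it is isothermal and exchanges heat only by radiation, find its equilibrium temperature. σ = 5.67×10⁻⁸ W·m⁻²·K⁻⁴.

T ≈ 259 K

First find the stellar flux at distance d: S = L/(4πd²) = 1.27×10²⁵/(4π·(3.15×10¹⁰)²) = 1019 W/m².
For an isothermal sphere, absorbed (1−a)S·πr² = emitted σ·4πr²·T⁴, so T⁴ = (1−a)S/(4σ).
T⁴ = 1.00·1019/(4·5.67×10⁻⁸) = 4.491×10⁹ K⁴.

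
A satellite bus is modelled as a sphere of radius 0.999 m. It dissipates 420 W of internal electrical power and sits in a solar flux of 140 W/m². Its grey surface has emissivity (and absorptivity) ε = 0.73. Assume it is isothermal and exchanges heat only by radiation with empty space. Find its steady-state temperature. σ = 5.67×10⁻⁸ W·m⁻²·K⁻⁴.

At steady state, absorbed solar power + internal power = radiated power.
Absorbed: α·S·A_cross = 0.73·140·3.135 = 320.4 W (cross-section πr²).
Total input = 320.4 + 420 = 740.4 W.
Radiated: εσ·A_surf·T⁴ with A_surf = 4πr² = 12.54 m².
T⁴ = 740.4/(0.73·5.67×10⁻⁸·12.54) = 1.426×10⁹ K⁴.

T ≈ 194 K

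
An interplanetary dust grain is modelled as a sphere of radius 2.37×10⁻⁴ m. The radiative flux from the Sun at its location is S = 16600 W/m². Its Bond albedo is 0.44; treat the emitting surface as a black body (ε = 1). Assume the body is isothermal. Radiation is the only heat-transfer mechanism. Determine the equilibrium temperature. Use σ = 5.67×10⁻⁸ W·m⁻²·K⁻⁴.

T ≈ 450 K

At equilibrium, absorbed power = emitted power.
Absorbing cross-section = πr² = 1.765×10⁻⁷ m²; emitting surface = 4πr² = 7.058×10⁻⁷ m² (ratio 4).
(1−a)S·A_cross = εσ·A_surf·T⁴  ⇒  T⁴ = (1−a)S/(4σ).
T⁴ = 0.560·16600/(4·5.67×10⁻⁸) = 4.099×10¹⁰ K⁴.
T = (4.099×10¹⁰)^(1/4).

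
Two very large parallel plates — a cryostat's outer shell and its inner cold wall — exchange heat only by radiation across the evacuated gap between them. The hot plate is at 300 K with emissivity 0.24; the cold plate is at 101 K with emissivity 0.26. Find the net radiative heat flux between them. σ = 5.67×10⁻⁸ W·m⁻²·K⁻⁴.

q ≈ 64.6 W/m²

For two infinite grey parallel plates, q = σ(T₁⁴ − T₂⁴)/(1/ε₁ + 1/ε₂ − 1).
T₁⁴ − T₂⁴ = 8.100×10⁹ − 1.041×10⁸ = 7.996×10⁹ K⁴.
1/ε₁ + 1/ε₂ − 1 = 4.167 + 3.846 − 1 = 7.013.
q = 5.67×10⁻⁸ × 7.996×10⁹ / 7.013.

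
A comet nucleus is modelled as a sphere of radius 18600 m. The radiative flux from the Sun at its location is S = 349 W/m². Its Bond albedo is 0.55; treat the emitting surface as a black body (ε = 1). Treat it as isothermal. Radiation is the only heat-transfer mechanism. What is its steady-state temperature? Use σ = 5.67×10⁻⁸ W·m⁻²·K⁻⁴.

T ≈ 162 K

At equilibrium, absorbed power = emitted power.
Absorbing cross-section = πr² = 1.087×10⁹ m²; emitting surface = 4πr² = 4.347×10⁹ m² (ratio 4).
(1−a)S·A_cross = εσ·A_surf·T⁴  ⇒  T⁴ = (1−a)S/(4σ).
T⁴ = 0.450·349/(4·5.67×10⁻⁸) = 6.925×10⁸ K⁴.
T = (6.925×10⁸)^(1/4).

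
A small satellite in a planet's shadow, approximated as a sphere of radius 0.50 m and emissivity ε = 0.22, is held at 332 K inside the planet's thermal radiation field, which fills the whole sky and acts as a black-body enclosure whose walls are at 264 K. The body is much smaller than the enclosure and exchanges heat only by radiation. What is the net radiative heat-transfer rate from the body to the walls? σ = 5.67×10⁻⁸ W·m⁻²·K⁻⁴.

For a small grey body in a large enclosure: P_net = εσA(T_body⁴ − T_wall⁴).
A = 4πr² = 3.142 m²; T_body⁴ − T_wall⁴ = 1.215×10¹⁰ − 4.858×10⁹ = 7.292×10⁹ K⁴.
|P_net| = 0.22·5.67×10⁻⁸·3.142·7.292×10⁹.

P_net ≈ 286 W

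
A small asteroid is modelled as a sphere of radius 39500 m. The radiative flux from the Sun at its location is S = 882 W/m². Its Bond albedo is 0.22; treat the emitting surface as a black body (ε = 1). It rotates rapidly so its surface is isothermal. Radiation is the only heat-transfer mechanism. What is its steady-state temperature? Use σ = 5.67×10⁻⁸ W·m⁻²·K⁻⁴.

At equilibrium, absorbed power = emitted power.
Absorbing cross-section = πr² = 4.902×10⁹ m²; emitting surface = 4πr² = 1.961×10¹⁰ m² (ratio 4).
(1−a)S·A_cross = εσ·A_surf·T⁴  ⇒  T⁴ = (1−a)S/(4σ).
T⁴ = 0.780·882/(4·5.67×10⁻⁸) = 3.033×10⁹ K⁴.
T = (3.033×10⁹)^(1/4).

T ≈ 235 K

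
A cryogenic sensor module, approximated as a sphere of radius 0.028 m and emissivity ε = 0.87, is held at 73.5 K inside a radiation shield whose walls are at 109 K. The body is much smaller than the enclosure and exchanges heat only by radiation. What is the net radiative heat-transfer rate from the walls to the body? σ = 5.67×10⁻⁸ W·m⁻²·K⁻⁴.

For a small grey body in a large enclosure: P_net = εσA(T_body⁴ − T_wall⁴).
A = 4πr² = 0.009852 m²; T_body⁴ − T_wall⁴ = 2.918×10⁷ − 1.412×10⁸ = -1.120×10⁸ K⁴.
|P_net| = 0.87·5.67×10⁻⁸·0.009852·1.120×10⁸.

P_net ≈ 0.0544 W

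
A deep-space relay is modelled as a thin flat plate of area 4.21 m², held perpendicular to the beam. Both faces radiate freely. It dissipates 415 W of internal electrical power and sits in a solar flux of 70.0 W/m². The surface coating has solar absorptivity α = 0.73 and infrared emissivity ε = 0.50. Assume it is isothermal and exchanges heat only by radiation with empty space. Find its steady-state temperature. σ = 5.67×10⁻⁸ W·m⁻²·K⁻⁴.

T ≈ 227 K

At steady state, absorbed solar power + internal power = radiated power.
Absorbed: α·S·A_cross = 0.73·70.0·4.210 = 215.1 W (cross-section A).
Total input = 215.1 + 415 = 630.1 W.
Radiated: εσ·A_surf·T⁴ with A_surf = 2A = 8.420 m².
T⁴ = 630.1/(0.50·5.67×10⁻⁸·8.420) = 2.640×10⁹ K⁴.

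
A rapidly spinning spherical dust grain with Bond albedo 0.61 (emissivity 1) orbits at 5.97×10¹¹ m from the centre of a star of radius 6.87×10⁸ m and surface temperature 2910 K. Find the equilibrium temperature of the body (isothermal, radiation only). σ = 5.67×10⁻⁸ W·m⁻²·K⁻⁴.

T ≈ 55.2 K

The star's surface emits σT_*⁴; at distance d the flux is S = σT_*⁴(R_*/d)².
S = 5.67×10⁻⁸·(2910)⁴·(6.87×10⁸/5.97×10¹¹)² = 5.384 W/m².
For an isothermal sphere T⁴ = (1−a)S/(4σ) = 9.259×10⁶ K⁴.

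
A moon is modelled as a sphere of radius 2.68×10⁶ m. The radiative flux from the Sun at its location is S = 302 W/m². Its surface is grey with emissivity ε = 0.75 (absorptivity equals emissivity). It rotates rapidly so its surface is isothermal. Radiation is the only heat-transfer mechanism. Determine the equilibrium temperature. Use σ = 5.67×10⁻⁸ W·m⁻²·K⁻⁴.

At equilibrium, absorbed power = emitted power.
Absorbing cross-section = πr² = 2.256×10¹³ m²; emitting surface = 4πr² = 9.026×10¹³ m² (ratio 4).
εS·A_cross = εσ·A_surf·T⁴  ⇒  T⁴ = S/(4σ)   (ε cancels).
T⁴ = 302/(4·5.67×10⁻⁸) = 1.332×10⁹ K⁴.
T = (1.332×10⁹)^(1/4).

T ≈ 191 K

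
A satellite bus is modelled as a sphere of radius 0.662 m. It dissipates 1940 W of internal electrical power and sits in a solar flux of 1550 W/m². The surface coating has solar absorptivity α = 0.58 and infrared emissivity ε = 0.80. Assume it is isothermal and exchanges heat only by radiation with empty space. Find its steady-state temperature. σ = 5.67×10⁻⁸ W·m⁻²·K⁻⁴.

At steady state, absorbed solar power + internal power = radiated power.
Absorbed: α·S·A_cross = 0.58·1550·1.377 = 1238 W (cross-section πr²).
Total input = 1238 + 1940 = 3178 W.
Radiated: εσ·A_surf·T⁴ with A_surf = 4πr² = 5.507 m².
T⁴ = 3178/(0.80·5.67×10⁻⁸·5.507) = 1.272×10¹⁰ K⁴.

T ≈ 336 K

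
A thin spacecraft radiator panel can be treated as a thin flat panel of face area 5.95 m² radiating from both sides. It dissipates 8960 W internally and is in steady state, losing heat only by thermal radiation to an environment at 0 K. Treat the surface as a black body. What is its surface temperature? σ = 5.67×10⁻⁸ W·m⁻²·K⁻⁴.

T ≈ 339 K

Steady state: internal power = radiated power, P = εσA T⁴.
Radiating area A = 2·5.95 = 11.90 m².
T⁴ = P/(εσA) = 8960/(1.0·5.67×10⁻⁸·11.90) = 1.328×10¹⁰ K⁴.
T = (1.328×10¹⁰)^(1/4).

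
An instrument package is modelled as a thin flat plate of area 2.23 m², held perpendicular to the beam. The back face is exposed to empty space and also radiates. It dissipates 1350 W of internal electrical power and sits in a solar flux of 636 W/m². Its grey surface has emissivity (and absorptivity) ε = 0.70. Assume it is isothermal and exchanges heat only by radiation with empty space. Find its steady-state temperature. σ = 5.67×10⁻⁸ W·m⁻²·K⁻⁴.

T ≈ 339 K

At steady state, absorbed solar power + internal power = radiated power.
Absorbed: α·S·A_cross = 0.70·636·2.230 = 992.8 W (cross-section A).
Total input = 992.8 + 1350 = 2343 W.
Radiated: εσ·A_surf·T⁴ with A_surf = 2A = 4.460 m².
T⁴ = 2343/(0.70·5.67×10⁻⁸·4.460) = 1.323×10¹⁰ K⁴.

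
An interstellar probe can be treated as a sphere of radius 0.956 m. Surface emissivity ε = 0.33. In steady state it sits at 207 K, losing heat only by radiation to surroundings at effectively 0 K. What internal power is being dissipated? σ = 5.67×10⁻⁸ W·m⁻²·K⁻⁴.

P ≈ 395 W

Steady state: P = εσA T⁴.
A = 4πr² = 11.48 m²; T⁴ = (207)⁴ = 1.836×10⁹ K⁴.
P = 0.33 × 5.67×10⁻⁸ × 11.48 × 1.836×10⁹.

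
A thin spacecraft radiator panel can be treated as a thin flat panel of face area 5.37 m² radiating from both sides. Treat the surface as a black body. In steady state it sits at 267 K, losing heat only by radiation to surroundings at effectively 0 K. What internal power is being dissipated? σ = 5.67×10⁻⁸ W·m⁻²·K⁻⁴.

P ≈ 3090 W

Steady state: P = εσA T⁴.
A = 2·5.37 = 10.74 m²; T⁴ = (267)⁴ = 5.082×10⁹ K⁴.
P = 1.0 × 5.67×10⁻⁸ × 10.74 × 5.082×10⁹.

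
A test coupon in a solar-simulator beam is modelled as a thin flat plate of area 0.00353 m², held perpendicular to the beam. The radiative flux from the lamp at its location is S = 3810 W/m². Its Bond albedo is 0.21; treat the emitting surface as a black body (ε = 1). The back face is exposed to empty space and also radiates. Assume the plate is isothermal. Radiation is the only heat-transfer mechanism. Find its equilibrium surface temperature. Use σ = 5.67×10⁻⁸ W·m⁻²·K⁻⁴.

T ≈ 404 K

At equilibrium, absorbed power = emitted power.
Absorbing cross-section = A = 0.003530 m²; emitting surface = 2A = 0.007060 m² (ratio 2).
(1−a)S·A_cross = εσ·A_surf·T⁴  ⇒  T⁴ = (1−a)S/(2σ).
T⁴ = 0.790·3810/(2·5.67×10⁻⁸) = 2.654×10¹⁰ K⁴.
T = (2.654×10¹⁰)^(1/4).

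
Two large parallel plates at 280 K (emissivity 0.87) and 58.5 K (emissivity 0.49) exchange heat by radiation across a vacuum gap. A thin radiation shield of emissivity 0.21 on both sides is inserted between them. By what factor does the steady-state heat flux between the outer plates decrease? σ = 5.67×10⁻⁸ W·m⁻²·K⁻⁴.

factor ≈ 4.89

Without shield: q₀ = σΔ(T⁴)/(1/ε₁+1/ε₂−1) with denominator 2.190.
With shield the two gaps are in series; the resistances add: (1/ε₁+1/ε_s−1)+(1/ε_s+1/ε₂−1) = 4.911+5.803 = 10.71.
Heat-flux ratio q₀/q = 10.71/2.190.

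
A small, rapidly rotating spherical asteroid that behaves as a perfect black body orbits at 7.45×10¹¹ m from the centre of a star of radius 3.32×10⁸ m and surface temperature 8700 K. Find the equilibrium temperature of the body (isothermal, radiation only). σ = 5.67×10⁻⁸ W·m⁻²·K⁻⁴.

T ≈ 130 K

The star's surface emits σT_*⁴; at distance d the flux is S = σT_*⁴(R_*/d)².
S = 5.67×10⁻⁸·(8700)⁴·(3.32×10⁸/7.45×10¹¹)² = 64.51 W/m².
For an isothermal sphere T⁴ = (1−a)S/(4σ) = 2.844×10⁸ K⁴.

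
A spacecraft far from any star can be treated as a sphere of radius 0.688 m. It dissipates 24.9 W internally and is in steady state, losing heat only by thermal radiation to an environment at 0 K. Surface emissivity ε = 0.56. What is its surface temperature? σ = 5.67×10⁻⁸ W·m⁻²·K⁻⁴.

Steady state: internal power = radiated power, P = εσA T⁴.
Radiating area A = 4πr² = 5.948 m².
T⁴ = P/(εσA) = 24.9/(0.56·5.67×10⁻⁸·5.948) = 1.318×10⁸ K⁴.
T = (1.318×10⁸)^(1/4).

T ≈ 107 K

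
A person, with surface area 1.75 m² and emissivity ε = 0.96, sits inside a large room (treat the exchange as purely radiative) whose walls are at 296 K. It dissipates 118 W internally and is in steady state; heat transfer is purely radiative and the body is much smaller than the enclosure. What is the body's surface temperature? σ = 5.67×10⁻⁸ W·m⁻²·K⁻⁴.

For a small grey body in a large enclosure, net radiated power = εσA(T⁴ − T_w⁴).
Steady state: P = εσA(T⁴ − T_w⁴) with A = 1.75 m².
T⁴ = P/(εσA) + T_w⁴ = 118/(0.96·5.67×10⁻⁸·1.750) + (296)⁴
    = 1.239×10⁹ + 7.677×10⁹ = 8.915×10⁹ K⁴.

T ≈ 307 K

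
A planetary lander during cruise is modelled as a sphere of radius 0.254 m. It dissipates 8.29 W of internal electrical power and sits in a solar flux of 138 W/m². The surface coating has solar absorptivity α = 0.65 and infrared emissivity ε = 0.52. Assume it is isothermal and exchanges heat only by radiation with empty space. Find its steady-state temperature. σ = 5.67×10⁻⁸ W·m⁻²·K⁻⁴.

T ≈ 182 K

At steady state, absorbed solar power + internal power = radiated power.
Absorbed: α·S·A_cross = 0.65·138·0.2027 = 18.18 W (cross-section πr²).
Total input = 18.18 + 8.29 = 26.47 W.
Radiated: εσ·A_surf·T⁴ with A_surf = 4πr² = 0.8107 m².
T⁴ = 26.47/(0.52·5.67×10⁻⁸·0.8107) = 1.107×10⁹ K⁴.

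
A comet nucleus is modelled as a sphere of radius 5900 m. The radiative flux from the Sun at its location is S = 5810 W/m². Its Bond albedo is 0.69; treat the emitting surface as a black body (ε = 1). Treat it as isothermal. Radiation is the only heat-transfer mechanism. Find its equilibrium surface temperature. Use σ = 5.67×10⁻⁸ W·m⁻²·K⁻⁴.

At equilibrium, absorbed power = emitted power.
Absorbing cross-section = πr² = 1.094×10⁸ m²; emitting surface = 4πr² = 4.374×10⁸ m² (ratio 4).
(1−a)S·A_cross = εσ·A_surf·T⁴  ⇒  T⁴ = (1−a)S/(4σ).
T⁴ = 0.310·5810/(4·5.67×10⁻⁸) = 7.941×10⁹ K⁴.
T = (7.941×10⁹)^(1/4).

T ≈ 299 K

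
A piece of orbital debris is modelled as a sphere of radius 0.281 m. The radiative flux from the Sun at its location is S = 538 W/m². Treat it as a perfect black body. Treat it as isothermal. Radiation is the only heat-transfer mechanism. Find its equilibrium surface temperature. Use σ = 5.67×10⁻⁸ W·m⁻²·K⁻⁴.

At equilibrium, absorbed power = emitted power.
Absorbing cross-section = πr² = 0.2481 m²; emitting surface = 4πr² = 0.9923 m² (ratio 4).
S·A_cross = εσ·A_surf·T⁴  ⇒  T⁴ = S/(4σ).
T⁴ = 1.00·538/(4·5.67×10⁻⁸) = 2.372×10⁹ K⁴.
T = (2.372×10⁹)^(1/4).

T ≈ 221 K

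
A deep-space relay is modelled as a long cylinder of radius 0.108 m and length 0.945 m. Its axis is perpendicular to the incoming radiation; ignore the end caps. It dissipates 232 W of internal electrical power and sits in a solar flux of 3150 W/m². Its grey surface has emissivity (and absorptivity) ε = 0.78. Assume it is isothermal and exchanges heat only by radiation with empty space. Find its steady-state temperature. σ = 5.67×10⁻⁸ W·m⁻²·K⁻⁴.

At steady state, absorbed solar power + internal power = radiated power.
Absorbed: α·S·A_cross = 0.78·3150·0.2041 = 501.5 W (cross-section 2rL).
Total input = 501.5 + 232 = 733.5 W.
Radiated: εσ·A_surf·T⁴ with A_surf = 2πrL = 0.6413 m².
T⁴ = 733.5/(0.78·5.67×10⁻⁸·0.6413) = 2.586×10¹⁰ K⁴.

T ≈ 401 K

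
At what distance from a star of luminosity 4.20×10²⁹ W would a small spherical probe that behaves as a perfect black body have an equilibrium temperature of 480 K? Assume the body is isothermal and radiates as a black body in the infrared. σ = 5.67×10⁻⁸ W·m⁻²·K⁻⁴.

d ≈ 1.67×10¹² m

For an isothermal black-emitting sphere, (1−a)S·πr² = σ·4πr²·T⁴ ⇒ S = 4σT⁴/(1−a).
S = 4·5.67×10⁻⁸·(480)⁴/1.00 = 12040 W/m².
Flux falls as S = L/(4πd²), so d = √(L/(4πS)) = √(4.20×10²⁹/(4π·12040)).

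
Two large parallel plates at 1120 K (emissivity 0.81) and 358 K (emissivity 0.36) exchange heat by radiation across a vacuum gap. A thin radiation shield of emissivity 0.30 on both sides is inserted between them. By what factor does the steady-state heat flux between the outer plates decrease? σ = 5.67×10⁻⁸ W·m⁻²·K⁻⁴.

factor ≈ 2.88

Without shield: q₀ = σΔ(T⁴)/(1/ε₁+1/ε₂−1) with denominator 3.012.
With shield the two gaps are in series; the resistances add: (1/ε₁+1/ε_s−1)+(1/ε_s+1/ε₂−1) = 3.568+5.111 = 8.679.
Heat-flux ratio q₀/q = 8.679/3.012.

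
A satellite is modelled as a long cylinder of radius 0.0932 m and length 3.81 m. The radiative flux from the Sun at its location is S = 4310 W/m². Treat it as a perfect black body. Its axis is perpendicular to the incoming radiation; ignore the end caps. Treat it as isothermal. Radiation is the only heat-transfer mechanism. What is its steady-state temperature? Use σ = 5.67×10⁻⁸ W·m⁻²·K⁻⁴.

At equilibrium, absorbed power = emitted power.
Absorbing cross-section = 2rL = 0.7102 m²; emitting surface = 2πrL = 2.231 m² (ratio π).
S·A_cross = εσ·A_surf·T⁴  ⇒  T⁴ = S/(πσ).
T⁴ = 1.00·4310/(π·5.67×10⁻⁸) = 2.420×10¹⁰ K⁴.
T = (2.420×10¹⁰)^(1/4).

T ≈ 394 K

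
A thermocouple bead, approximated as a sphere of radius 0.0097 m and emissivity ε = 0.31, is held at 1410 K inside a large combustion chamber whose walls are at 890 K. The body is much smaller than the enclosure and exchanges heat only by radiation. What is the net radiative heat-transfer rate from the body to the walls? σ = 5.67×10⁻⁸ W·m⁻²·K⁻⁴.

For a small grey body in a large enclosure: P_net = εσA(T_body⁴ − T_wall⁴).
A = 4πr² = 0.001182 m²; T_body⁴ − T_wall⁴ = 3.953×10¹² − 6.274×10¹¹ = 3.325×10¹² K⁴.
|P_net| = 0.31·5.67×10⁻⁸·0.001182·3.325×10¹².

P_net ≈ 69.1 W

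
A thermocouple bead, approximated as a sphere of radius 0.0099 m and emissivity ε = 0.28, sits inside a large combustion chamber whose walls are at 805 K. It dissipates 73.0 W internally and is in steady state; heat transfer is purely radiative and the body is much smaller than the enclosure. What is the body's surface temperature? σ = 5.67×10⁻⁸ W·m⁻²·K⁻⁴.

T ≈ 1430 K

For a small grey body in a large enclosure, net radiated power = εσA(T⁴ − T_w⁴).
Steady state: P = εσA(T⁴ − T_w⁴) with A = 4πr² = 0.001232 m².
T⁴ = P/(εσA) + T_w⁴ = 73.0/(0.28·5.67×10⁻⁸·0.001232) + (805)⁴
    = 3.733×10¹² + 4.199×10¹¹ = 4.153×10¹² K⁴.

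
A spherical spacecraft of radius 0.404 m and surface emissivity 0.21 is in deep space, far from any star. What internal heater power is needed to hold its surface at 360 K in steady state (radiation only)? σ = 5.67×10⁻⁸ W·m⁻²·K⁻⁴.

P ≈ 410 W

P = εσ·4πr²·T⁴.
4πr² = 2.051 m²; T⁴ = 1.680×10¹⁰ K⁴.
P = 0.21·5.67×10⁻⁸·2.051·1.680×10¹⁰.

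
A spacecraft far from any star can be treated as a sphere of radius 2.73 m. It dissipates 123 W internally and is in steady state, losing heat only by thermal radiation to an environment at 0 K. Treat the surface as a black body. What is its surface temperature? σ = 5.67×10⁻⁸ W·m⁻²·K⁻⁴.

Steady state: internal power = radiated power, P = εσA T⁴.
Radiating area A = 4πr² = 93.66 m².
T⁴ = P/(εσA) = 123/(1.0·5.67×10⁻⁸·93.66) = 2.316×10⁷ K⁴.
T = (2.316×10⁷)^(1/4).

T ≈ 69.4 K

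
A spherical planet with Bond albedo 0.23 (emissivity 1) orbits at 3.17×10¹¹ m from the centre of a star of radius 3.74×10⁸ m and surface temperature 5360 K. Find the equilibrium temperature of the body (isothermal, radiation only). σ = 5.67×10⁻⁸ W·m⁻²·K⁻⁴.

The star's surface emits σT_*⁴; at distance d the flux is S = σT_*⁴(R_*/d)².
S = 5.67×10⁻⁸·(5360)⁴·(3.74×10⁸/3.17×10¹¹)² = 65.14 W/m².
For an isothermal sphere T⁴ = (1−a)S/(4σ) = 2.212×10⁸ K⁴.

T ≈ 122 K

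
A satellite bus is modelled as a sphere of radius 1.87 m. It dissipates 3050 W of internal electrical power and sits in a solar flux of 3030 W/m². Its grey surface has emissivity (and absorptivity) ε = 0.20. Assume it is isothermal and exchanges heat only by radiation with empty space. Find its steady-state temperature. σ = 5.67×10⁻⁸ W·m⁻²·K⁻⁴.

T ≈ 374 K

At steady state, absorbed solar power + internal power = radiated power.
Absorbed: α·S·A_cross = 0.20·3030·10.99 = 6657 W (cross-section πr²).
Total input = 6657 + 3050 = 9707 W.
Radiated: εσ·A_surf·T⁴ with A_surf = 4πr² = 43.94 m².
T⁴ = 9707/(0.20·5.67×10⁻⁸·43.94) = 1.948×10¹⁰ K⁴.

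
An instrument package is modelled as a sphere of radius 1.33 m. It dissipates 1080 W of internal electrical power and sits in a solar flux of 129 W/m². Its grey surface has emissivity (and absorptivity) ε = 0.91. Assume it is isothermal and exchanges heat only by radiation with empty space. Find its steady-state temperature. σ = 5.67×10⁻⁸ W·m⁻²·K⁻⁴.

T ≈ 197 K

At steady state, absorbed solar power + internal power = radiated power.
Absorbed: α·S·A_cross = 0.91·129·5.557 = 652.4 W (cross-section πr²).
Total input = 652.4 + 1080 = 1732 W.
Radiated: εσ·A_surf·T⁴ with A_surf = 4πr² = 22.23 m².
T⁴ = 1732/(0.91·5.67×10⁻⁸·22.23) = 1.510×10⁹ K⁴.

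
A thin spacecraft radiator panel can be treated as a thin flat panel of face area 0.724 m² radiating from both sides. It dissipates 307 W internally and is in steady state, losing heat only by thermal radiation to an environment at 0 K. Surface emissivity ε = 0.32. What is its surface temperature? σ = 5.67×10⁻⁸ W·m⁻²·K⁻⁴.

Steady state: internal power = radiated power, P = εσA T⁴.
Radiating area A = 2·0.724 = 1.448 m².
T⁴ = P/(εσA) = 307/(0.32·5.67×10⁻⁸·1.448) = 1.169×10¹⁰ K⁴.
T = (1.169×10¹⁰)^(1/4).

T ≈ 329 K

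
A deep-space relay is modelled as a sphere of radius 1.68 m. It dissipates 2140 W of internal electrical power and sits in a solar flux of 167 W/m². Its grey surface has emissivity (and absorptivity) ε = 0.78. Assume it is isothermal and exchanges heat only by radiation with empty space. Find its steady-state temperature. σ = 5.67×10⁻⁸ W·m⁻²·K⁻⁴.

At steady state, absorbed solar power + internal power = radiated power.
Absorbed: α·S·A_cross = 0.78·167·8.867 = 1155 W (cross-section πr²).
Total input = 1155 + 2140 = 3295 W.
Radiated: εσ·A_surf·T⁴ with A_surf = 4πr² = 35.47 m².
T⁴ = 3295/(0.78·5.67×10⁻⁸·35.47) = 2.101×10⁹ K⁴.

T ≈ 214 K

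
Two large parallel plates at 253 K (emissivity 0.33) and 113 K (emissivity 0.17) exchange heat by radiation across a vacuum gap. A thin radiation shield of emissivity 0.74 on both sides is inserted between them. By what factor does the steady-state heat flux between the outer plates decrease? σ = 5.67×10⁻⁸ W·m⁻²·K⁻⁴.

Without shield: q₀ = σΔ(T⁴)/(1/ε₁+1/ε₂−1) with denominator 7.913.
With shield the two gaps are in series; the resistances add: (1/ε₁+1/ε_s−1)+(1/ε_s+1/ε₂−1) = 3.382+6.234 = 9.615.
Heat-flux ratio q₀/q = 9.615/7.913.

factor ≈ 1.22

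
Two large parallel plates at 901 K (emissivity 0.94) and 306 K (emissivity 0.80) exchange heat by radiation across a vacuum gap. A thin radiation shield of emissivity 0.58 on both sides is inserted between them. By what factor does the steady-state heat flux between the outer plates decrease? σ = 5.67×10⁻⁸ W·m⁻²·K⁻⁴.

Without shield: q₀ = σΔ(T⁴)/(1/ε₁+1/ε₂−1) with denominator 1.314.
With shield the two gaps are in series; the resistances add: (1/ε₁+1/ε_s−1)+(1/ε_s+1/ε₂−1) = 1.788+1.974 = 3.762.
Heat-flux ratio q₀/q = 3.762/1.314.

factor ≈ 2.86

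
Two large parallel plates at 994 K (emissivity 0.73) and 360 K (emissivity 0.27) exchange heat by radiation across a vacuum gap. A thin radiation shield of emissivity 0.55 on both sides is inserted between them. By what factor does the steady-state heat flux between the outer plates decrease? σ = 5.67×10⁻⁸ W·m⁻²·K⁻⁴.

Without shield: q₀ = σΔ(T⁴)/(1/ε₁+1/ε₂−1) with denominator 4.074.
With shield the two gaps are in series; the resistances add: (1/ε₁+1/ε_s−1)+(1/ε_s+1/ε₂−1) = 2.188+4.522 = 6.710.
Heat-flux ratio q₀/q = 6.710/4.074.

factor ≈ 1.65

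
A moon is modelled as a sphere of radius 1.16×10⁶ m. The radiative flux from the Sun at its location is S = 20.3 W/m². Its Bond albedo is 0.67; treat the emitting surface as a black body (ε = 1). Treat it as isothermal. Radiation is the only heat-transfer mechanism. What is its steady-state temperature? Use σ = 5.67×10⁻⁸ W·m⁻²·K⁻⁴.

At equilibrium, absorbed power = emitted power.
Absorbing cross-section = πr² = 4.227×10¹² m²; emitting surface = 4πr² = 1.691×10¹³ m² (ratio 4).
(1−a)S·A_cross = εσ·A_surf·T⁴  ⇒  T⁴ = (1−a)S/(4σ).
T⁴ = 0.330·20.3/(4·5.67×10⁻⁸) = 2.954×10⁷ K⁴.
T = (2.954×10⁷)^(1/4).

T ≈ 73.7 K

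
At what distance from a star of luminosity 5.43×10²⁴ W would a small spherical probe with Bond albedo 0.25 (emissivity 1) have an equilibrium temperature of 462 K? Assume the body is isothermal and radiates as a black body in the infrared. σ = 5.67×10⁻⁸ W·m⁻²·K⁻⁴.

d ≈ 5.60×10⁹ m

For an isothermal black-emitting sphere, (1−a)S·πr² = σ·4πr²·T⁴ ⇒ S = 4σT⁴/(1−a).
S = 4·5.67×10⁻⁸·(462)⁴/0.750 = 13780 W/m².
Flux falls as S = L/(4πd²), so d = √(L/(4πS)) = √(5.43×10²⁴/(4π·13780)).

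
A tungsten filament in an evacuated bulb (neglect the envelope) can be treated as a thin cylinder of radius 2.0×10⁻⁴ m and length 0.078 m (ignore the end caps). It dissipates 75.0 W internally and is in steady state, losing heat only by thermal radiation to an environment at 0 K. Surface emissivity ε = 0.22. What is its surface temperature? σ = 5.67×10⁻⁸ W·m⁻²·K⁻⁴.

T ≈ 2800 K

Steady state: internal power = radiated power, P = εσA T⁴.
Radiating area A = 2πrL = 9.802×10⁻⁵ m².
T⁴ = P/(εσA) = 75.0/(0.22·5.67×10⁻⁸·9.802×10⁻⁵) = 6.134×10¹³ K⁴.
T = (6.134×10¹³)^(1/4).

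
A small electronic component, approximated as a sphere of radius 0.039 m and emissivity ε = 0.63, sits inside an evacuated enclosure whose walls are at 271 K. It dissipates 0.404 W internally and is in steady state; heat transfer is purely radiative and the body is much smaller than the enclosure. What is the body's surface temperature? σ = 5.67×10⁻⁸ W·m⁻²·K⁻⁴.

T ≈ 278 K

For a small grey body in a large enclosure, net radiated power = εσA(T⁴ − T_w⁴).
Steady state: P = εσA(T⁴ − T_w⁴) with A = 4πr² = 0.01911 m².
T⁴ = P/(εσA) + T_w⁴ = 0.404/(0.63·5.67×10⁻⁸·0.01911) + (271)⁴
    = 5.917×10⁸ + 5.394×10⁹ = 5.985×10⁹ K⁴.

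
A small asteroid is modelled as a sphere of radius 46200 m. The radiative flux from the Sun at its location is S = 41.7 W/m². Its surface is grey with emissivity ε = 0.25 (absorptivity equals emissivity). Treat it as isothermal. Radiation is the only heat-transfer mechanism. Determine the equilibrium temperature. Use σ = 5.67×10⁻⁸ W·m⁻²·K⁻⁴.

At equilibrium, absorbed power = emitted power.
Absorbing cross-section = πr² = 6.706×10⁹ m²; emitting surface = 4πr² = 2.682×10¹⁰ m² (ratio 4).
εS·A_cross = εσ·A_surf·T⁴  ⇒  T⁴ = S/(4σ)   (ε cancels).
T⁴ = 41.7/(4·5.67×10⁻⁸) = 1.839×10⁸ K⁴.
T = (1.839×10⁸)^(1/4).

T ≈ 116 K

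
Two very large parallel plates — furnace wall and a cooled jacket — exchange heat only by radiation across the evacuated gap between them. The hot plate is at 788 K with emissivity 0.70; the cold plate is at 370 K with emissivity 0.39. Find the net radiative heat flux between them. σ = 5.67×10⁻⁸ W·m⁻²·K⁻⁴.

For two infinite grey parallel plates, q = σ(T₁⁴ − T₂⁴)/(1/ε₁ + 1/ε₂ − 1).
T₁⁴ − T₂⁴ = 3.856×10¹¹ − 1.874×10¹⁰ = 3.668×10¹¹ K⁴.
1/ε₁ + 1/ε₂ − 1 = 1.429 + 2.564 − 1 = 2.993.
q = 5.67×10⁻⁸ × 3.668×10¹¹ / 2.993.

q ≈ 6950 W/m²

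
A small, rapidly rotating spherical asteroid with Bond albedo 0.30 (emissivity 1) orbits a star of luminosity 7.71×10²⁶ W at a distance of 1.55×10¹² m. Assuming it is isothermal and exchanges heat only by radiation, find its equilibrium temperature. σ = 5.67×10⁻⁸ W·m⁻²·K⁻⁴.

First find the stellar flux at distance d: S = L/(4πd²) = 7.71×10²⁶/(4π·(1.55×10¹²)²) = 25.54 W/m².
For an isothermal sphere, absorbed (1−a)S·πr² = emitted σ·4πr²·T⁴, so T⁴ = (1−a)S/(4σ).
T⁴ = 0.700·25.54/(4·5.67×10⁻⁸) = 7.882×10⁷ K⁴.

T ≈ 94.2 K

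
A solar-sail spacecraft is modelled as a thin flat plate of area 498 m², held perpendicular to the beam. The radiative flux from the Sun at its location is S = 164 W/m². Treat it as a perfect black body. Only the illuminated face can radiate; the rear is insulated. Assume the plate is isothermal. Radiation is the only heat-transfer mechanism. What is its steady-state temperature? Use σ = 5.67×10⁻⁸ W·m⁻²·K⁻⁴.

T ≈ 232 K

At equilibrium, absorbed power = emitted power.
Absorbing cross-section = A = 498.0 m²; emitting surface = A = 498.0 m² (ratio 1).
S·A_cross = εσ·A_surf·T⁴  ⇒  T⁴ = S/(1σ).
T⁴ = 1.00·164/(1·5.67×10⁻⁸) = 2.892×10⁹ K⁴.
T = (2.892×10⁹)^(1/4).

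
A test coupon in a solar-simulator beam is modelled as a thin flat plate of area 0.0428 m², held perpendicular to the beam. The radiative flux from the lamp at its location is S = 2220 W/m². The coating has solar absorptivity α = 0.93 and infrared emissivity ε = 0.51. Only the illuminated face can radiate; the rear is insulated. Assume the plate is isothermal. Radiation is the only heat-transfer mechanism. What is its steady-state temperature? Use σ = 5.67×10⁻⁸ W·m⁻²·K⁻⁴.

At equilibrium, absorbed power = emitted power.
Absorbing cross-section = A = 0.04280 m²; emitting surface = A = 0.04280 m² (ratio 1).
αS·A_cross = εσ·A_surf·T⁴  ⇒  T⁴ = αS/(ε·1σ).
T⁴ = 0.930·2220/(0.51·1·5.67×10⁻⁸) = 7.140×10¹⁰ K⁴.
T = (7.140×10¹⁰)^(1/4).

T ≈ 517 K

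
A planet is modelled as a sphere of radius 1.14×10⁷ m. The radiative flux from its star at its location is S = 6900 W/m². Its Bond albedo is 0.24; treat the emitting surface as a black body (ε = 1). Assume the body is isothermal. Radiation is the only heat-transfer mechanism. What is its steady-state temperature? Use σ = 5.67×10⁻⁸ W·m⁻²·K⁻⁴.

At equilibrium, absorbed power = emitted power.
Absorbing cross-section = πr² = 4.083×10¹⁴ m²; emitting surface = 4πr² = 1.633×10¹⁵ m² (ratio 4).
(1−a)S·A_cross = εσ·A_surf·T⁴  ⇒  T⁴ = (1−a)S/(4σ).
T⁴ = 0.760·6900/(4·5.67×10⁻⁸) = 2.312×10¹⁰ K⁴.
T = (2.312×10¹⁰)^(1/4).

T ≈ 390 K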